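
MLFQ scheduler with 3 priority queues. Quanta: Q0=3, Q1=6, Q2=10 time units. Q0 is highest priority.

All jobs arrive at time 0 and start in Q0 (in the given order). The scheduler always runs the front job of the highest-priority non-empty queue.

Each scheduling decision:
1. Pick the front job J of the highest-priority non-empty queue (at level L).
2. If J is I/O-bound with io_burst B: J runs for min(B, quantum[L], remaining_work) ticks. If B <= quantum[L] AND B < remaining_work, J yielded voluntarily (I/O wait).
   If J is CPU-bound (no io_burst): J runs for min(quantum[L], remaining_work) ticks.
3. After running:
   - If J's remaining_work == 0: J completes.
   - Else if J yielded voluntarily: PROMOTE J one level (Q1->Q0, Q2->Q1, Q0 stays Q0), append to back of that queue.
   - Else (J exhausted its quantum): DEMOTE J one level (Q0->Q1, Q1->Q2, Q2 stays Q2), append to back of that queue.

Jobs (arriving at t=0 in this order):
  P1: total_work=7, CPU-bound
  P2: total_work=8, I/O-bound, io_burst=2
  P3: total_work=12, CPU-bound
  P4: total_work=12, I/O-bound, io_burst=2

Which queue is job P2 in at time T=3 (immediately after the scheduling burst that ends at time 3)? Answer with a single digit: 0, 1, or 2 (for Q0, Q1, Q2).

Answer: 0

Derivation:
t=0-3: P1@Q0 runs 3, rem=4, quantum used, demote→Q1. Q0=[P2,P3,P4] Q1=[P1] Q2=[]
t=3-5: P2@Q0 runs 2, rem=6, I/O yield, promote→Q0. Q0=[P3,P4,P2] Q1=[P1] Q2=[]
t=5-8: P3@Q0 runs 3, rem=9, quantum used, demote→Q1. Q0=[P4,P2] Q1=[P1,P3] Q2=[]
t=8-10: P4@Q0 runs 2, rem=10, I/O yield, promote→Q0. Q0=[P2,P4] Q1=[P1,P3] Q2=[]
t=10-12: P2@Q0 runs 2, rem=4, I/O yield, promote→Q0. Q0=[P4,P2] Q1=[P1,P3] Q2=[]
t=12-14: P4@Q0 runs 2, rem=8, I/O yield, promote→Q0. Q0=[P2,P4] Q1=[P1,P3] Q2=[]
t=14-16: P2@Q0 runs 2, rem=2, I/O yield, promote→Q0. Q0=[P4,P2] Q1=[P1,P3] Q2=[]
t=16-18: P4@Q0 runs 2, rem=6, I/O yield, promote→Q0. Q0=[P2,P4] Q1=[P1,P3] Q2=[]
t=18-20: P2@Q0 runs 2, rem=0, completes. Q0=[P4] Q1=[P1,P3] Q2=[]
t=20-22: P4@Q0 runs 2, rem=4, I/O yield, promote→Q0. Q0=[P4] Q1=[P1,P3] Q2=[]
t=22-24: P4@Q0 runs 2, rem=2, I/O yield, promote→Q0. Q0=[P4] Q1=[P1,P3] Q2=[]
t=24-26: P4@Q0 runs 2, rem=0, completes. Q0=[] Q1=[P1,P3] Q2=[]
t=26-30: P1@Q1 runs 4, rem=0, completes. Q0=[] Q1=[P3] Q2=[]
t=30-36: P3@Q1 runs 6, rem=3, quantum used, demote→Q2. Q0=[] Q1=[] Q2=[P3]
t=36-39: P3@Q2 runs 3, rem=0, completes. Q0=[] Q1=[] Q2=[]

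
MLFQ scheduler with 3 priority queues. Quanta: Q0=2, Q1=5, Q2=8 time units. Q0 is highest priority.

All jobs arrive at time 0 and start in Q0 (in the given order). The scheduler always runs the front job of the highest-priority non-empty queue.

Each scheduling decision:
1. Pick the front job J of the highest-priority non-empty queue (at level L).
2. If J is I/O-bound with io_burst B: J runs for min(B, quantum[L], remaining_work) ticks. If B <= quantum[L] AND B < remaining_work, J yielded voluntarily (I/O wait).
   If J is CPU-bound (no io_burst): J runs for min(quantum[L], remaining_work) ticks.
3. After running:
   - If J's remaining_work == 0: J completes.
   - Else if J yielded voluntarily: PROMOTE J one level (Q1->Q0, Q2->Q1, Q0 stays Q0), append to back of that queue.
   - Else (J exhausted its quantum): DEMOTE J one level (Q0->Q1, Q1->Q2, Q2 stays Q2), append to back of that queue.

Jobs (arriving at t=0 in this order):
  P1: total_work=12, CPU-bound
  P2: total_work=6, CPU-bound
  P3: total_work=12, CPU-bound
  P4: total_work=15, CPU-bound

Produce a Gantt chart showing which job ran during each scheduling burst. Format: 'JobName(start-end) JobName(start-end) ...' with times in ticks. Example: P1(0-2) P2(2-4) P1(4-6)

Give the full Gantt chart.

Answer: P1(0-2) P2(2-4) P3(4-6) P4(6-8) P1(8-13) P2(13-17) P3(17-22) P4(22-27) P1(27-32) P3(32-37) P4(37-45)

Derivation:
t=0-2: P1@Q0 runs 2, rem=10, quantum used, demote→Q1. Q0=[P2,P3,P4] Q1=[P1] Q2=[]
t=2-4: P2@Q0 runs 2, rem=4, quantum used, demote→Q1. Q0=[P3,P4] Q1=[P1,P2] Q2=[]
t=4-6: P3@Q0 runs 2, rem=10, quantum used, demote→Q1. Q0=[P4] Q1=[P1,P2,P3] Q2=[]
t=6-8: P4@Q0 runs 2, rem=13, quantum used, demote→Q1. Q0=[] Q1=[P1,P2,P3,P4] Q2=[]
t=8-13: P1@Q1 runs 5, rem=5, quantum used, demote→Q2. Q0=[] Q1=[P2,P3,P4] Q2=[P1]
t=13-17: P2@Q1 runs 4, rem=0, completes. Q0=[] Q1=[P3,P4] Q2=[P1]
t=17-22: P3@Q1 runs 5, rem=5, quantum used, demote→Q2. Q0=[] Q1=[P4] Q2=[P1,P3]
t=22-27: P4@Q1 runs 5, rem=8, quantum used, demote→Q2. Q0=[] Q1=[] Q2=[P1,P3,P4]
t=27-32: P1@Q2 runs 5, rem=0, completes. Q0=[] Q1=[] Q2=[P3,P4]
t=32-37: P3@Q2 runs 5, rem=0, completes. Q0=[] Q1=[] Q2=[P4]
t=37-45: P4@Q2 runs 8, rem=0, completes. Q0=[] Q1=[] Q2=[]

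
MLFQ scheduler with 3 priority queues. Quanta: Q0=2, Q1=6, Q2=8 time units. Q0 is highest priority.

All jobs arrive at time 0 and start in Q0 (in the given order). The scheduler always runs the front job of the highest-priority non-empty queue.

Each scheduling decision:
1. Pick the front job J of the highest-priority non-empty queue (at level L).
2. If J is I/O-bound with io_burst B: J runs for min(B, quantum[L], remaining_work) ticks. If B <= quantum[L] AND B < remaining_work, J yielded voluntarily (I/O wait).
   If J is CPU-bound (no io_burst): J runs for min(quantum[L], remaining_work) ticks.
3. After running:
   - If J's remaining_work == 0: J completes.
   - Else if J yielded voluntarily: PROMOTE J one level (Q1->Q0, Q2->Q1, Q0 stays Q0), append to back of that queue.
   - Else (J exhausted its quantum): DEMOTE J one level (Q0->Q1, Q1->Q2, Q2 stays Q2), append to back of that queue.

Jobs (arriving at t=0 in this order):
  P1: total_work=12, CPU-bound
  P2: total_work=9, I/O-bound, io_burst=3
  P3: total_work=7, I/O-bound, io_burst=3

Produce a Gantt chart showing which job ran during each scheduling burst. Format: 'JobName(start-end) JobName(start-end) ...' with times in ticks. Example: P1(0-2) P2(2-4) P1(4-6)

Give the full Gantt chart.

t=0-2: P1@Q0 runs 2, rem=10, quantum used, demote→Q1. Q0=[P2,P3] Q1=[P1] Q2=[]
t=2-4: P2@Q0 runs 2, rem=7, quantum used, demote→Q1. Q0=[P3] Q1=[P1,P2] Q2=[]
t=4-6: P3@Q0 runs 2, rem=5, quantum used, demote→Q1. Q0=[] Q1=[P1,P2,P3] Q2=[]
t=6-12: P1@Q1 runs 6, rem=4, quantum used, demote→Q2. Q0=[] Q1=[P2,P3] Q2=[P1]
t=12-15: P2@Q1 runs 3, rem=4, I/O yield, promote→Q0. Q0=[P2] Q1=[P3] Q2=[P1]
t=15-17: P2@Q0 runs 2, rem=2, quantum used, demote→Q1. Q0=[] Q1=[P3,P2] Q2=[P1]
t=17-20: P3@Q1 runs 3, rem=2, I/O yield, promote→Q0. Q0=[P3] Q1=[P2] Q2=[P1]
t=20-22: P3@Q0 runs 2, rem=0, completes. Q0=[] Q1=[P2] Q2=[P1]
t=22-24: P2@Q1 runs 2, rem=0, completes. Q0=[] Q1=[] Q2=[P1]
t=24-28: P1@Q2 runs 4, rem=0, completes. Q0=[] Q1=[] Q2=[]

Answer: P1(0-2) P2(2-4) P3(4-6) P1(6-12) P2(12-15) P2(15-17) P3(17-20) P3(20-22) P2(22-24) P1(24-28)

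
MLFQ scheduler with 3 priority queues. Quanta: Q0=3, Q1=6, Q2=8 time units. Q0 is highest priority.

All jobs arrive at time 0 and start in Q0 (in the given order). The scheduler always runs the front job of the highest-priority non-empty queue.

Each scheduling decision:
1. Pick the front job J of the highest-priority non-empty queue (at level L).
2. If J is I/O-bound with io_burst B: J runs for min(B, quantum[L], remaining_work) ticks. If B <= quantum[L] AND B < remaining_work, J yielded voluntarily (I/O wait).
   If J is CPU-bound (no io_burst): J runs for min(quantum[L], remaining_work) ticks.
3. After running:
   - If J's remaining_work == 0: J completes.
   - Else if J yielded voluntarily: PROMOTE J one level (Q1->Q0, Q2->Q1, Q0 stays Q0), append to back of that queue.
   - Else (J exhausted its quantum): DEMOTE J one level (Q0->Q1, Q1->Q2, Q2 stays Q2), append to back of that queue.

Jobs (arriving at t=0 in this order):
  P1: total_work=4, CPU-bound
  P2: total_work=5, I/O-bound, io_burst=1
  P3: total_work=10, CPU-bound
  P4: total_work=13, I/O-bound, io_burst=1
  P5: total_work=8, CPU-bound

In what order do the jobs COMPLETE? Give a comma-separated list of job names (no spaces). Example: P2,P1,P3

Answer: P2,P4,P1,P5,P3

Derivation:
t=0-3: P1@Q0 runs 3, rem=1, quantum used, demote→Q1. Q0=[P2,P3,P4,P5] Q1=[P1] Q2=[]
t=3-4: P2@Q0 runs 1, rem=4, I/O yield, promote→Q0. Q0=[P3,P4,P5,P2] Q1=[P1] Q2=[]
t=4-7: P3@Q0 runs 3, rem=7, quantum used, demote→Q1. Q0=[P4,P5,P2] Q1=[P1,P3] Q2=[]
t=7-8: P4@Q0 runs 1, rem=12, I/O yield, promote→Q0. Q0=[P5,P2,P4] Q1=[P1,P3] Q2=[]
t=8-11: P5@Q0 runs 3, rem=5, quantum used, demote→Q1. Q0=[P2,P4] Q1=[P1,P3,P5] Q2=[]
t=11-12: P2@Q0 runs 1, rem=3, I/O yield, promote→Q0. Q0=[P4,P2] Q1=[P1,P3,P5] Q2=[]
t=12-13: P4@Q0 runs 1, rem=11, I/O yield, promote→Q0. Q0=[P2,P4] Q1=[P1,P3,P5] Q2=[]
t=13-14: P2@Q0 runs 1, rem=2, I/O yield, promote→Q0. Q0=[P4,P2] Q1=[P1,P3,P5] Q2=[]
t=14-15: P4@Q0 runs 1, rem=10, I/O yield, promote→Q0. Q0=[P2,P4] Q1=[P1,P3,P5] Q2=[]
t=15-16: P2@Q0 runs 1, rem=1, I/O yield, promote→Q0. Q0=[P4,P2] Q1=[P1,P3,P5] Q2=[]
t=16-17: P4@Q0 runs 1, rem=9, I/O yield, promote→Q0. Q0=[P2,P4] Q1=[P1,P3,P5] Q2=[]
t=17-18: P2@Q0 runs 1, rem=0, completes. Q0=[P4] Q1=[P1,P3,P5] Q2=[]
t=18-19: P4@Q0 runs 1, rem=8, I/O yield, promote→Q0. Q0=[P4] Q1=[P1,P3,P5] Q2=[]
t=19-20: P4@Q0 runs 1, rem=7, I/O yield, promote→Q0. Q0=[P4] Q1=[P1,P3,P5] Q2=[]
t=20-21: P4@Q0 runs 1, rem=6, I/O yield, promote→Q0. Q0=[P4] Q1=[P1,P3,P5] Q2=[]
t=21-22: P4@Q0 runs 1, rem=5, I/O yield, promote→Q0. Q0=[P4] Q1=[P1,P3,P5] Q2=[]
t=22-23: P4@Q0 runs 1, rem=4, I/O yield, promote→Q0. Q0=[P4] Q1=[P1,P3,P5] Q2=[]
t=23-24: P4@Q0 runs 1, rem=3, I/O yield, promote→Q0. Q0=[P4] Q1=[P1,P3,P5] Q2=[]
t=24-25: P4@Q0 runs 1, rem=2, I/O yield, promote→Q0. Q0=[P4] Q1=[P1,P3,P5] Q2=[]
t=25-26: P4@Q0 runs 1, rem=1, I/O yield, promote→Q0. Q0=[P4] Q1=[P1,P3,P5] Q2=[]
t=26-27: P4@Q0 runs 1, rem=0, completes. Q0=[] Q1=[P1,P3,P5] Q2=[]
t=27-28: P1@Q1 runs 1, rem=0, completes. Q0=[] Q1=[P3,P5] Q2=[]
t=28-34: P3@Q1 runs 6, rem=1, quantum used, demote→Q2. Q0=[] Q1=[P5] Q2=[P3]
t=34-39: P5@Q1 runs 5, rem=0, completes. Q0=[] Q1=[] Q2=[P3]
t=39-40: P3@Q2 runs 1, rem=0, completes. Q0=[] Q1=[] Q2=[]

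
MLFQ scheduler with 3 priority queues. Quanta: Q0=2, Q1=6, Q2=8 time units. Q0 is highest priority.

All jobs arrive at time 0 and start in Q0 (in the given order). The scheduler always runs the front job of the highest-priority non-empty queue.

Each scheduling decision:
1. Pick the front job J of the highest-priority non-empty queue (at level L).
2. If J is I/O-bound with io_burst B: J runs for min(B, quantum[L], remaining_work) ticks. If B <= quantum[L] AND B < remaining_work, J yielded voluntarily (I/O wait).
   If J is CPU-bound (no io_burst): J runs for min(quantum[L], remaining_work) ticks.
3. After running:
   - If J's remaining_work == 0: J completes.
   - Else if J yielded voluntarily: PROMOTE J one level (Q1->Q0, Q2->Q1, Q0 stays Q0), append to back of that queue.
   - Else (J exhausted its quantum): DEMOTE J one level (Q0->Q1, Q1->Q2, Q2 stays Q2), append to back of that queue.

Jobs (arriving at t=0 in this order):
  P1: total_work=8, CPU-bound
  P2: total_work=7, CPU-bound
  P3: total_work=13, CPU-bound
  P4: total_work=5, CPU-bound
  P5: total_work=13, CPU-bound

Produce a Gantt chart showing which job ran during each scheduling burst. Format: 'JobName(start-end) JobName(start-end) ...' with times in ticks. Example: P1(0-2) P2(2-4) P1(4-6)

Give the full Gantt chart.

t=0-2: P1@Q0 runs 2, rem=6, quantum used, demote→Q1. Q0=[P2,P3,P4,P5] Q1=[P1] Q2=[]
t=2-4: P2@Q0 runs 2, rem=5, quantum used, demote→Q1. Q0=[P3,P4,P5] Q1=[P1,P2] Q2=[]
t=4-6: P3@Q0 runs 2, rem=11, quantum used, demote→Q1. Q0=[P4,P5] Q1=[P1,P2,P3] Q2=[]
t=6-8: P4@Q0 runs 2, rem=3, quantum used, demote→Q1. Q0=[P5] Q1=[P1,P2,P3,P4] Q2=[]
t=8-10: P5@Q0 runs 2, rem=11, quantum used, demote→Q1. Q0=[] Q1=[P1,P2,P3,P4,P5] Q2=[]
t=10-16: P1@Q1 runs 6, rem=0, completes. Q0=[] Q1=[P2,P3,P4,P5] Q2=[]
t=16-21: P2@Q1 runs 5, rem=0, completes. Q0=[] Q1=[P3,P4,P5] Q2=[]
t=21-27: P3@Q1 runs 6, rem=5, quantum used, demote→Q2. Q0=[] Q1=[P4,P5] Q2=[P3]
t=27-30: P4@Q1 runs 3, rem=0, completes. Q0=[] Q1=[P5] Q2=[P3]
t=30-36: P5@Q1 runs 6, rem=5, quantum used, demote→Q2. Q0=[] Q1=[] Q2=[P3,P5]
t=36-41: P3@Q2 runs 5, rem=0, completes. Q0=[] Q1=[] Q2=[P5]
t=41-46: P5@Q2 runs 5, rem=0, completes. Q0=[] Q1=[] Q2=[]

Answer: P1(0-2) P2(2-4) P3(4-6) P4(6-8) P5(8-10) P1(10-16) P2(16-21) P3(21-27) P4(27-30) P5(30-36) P3(36-41) P5(41-46)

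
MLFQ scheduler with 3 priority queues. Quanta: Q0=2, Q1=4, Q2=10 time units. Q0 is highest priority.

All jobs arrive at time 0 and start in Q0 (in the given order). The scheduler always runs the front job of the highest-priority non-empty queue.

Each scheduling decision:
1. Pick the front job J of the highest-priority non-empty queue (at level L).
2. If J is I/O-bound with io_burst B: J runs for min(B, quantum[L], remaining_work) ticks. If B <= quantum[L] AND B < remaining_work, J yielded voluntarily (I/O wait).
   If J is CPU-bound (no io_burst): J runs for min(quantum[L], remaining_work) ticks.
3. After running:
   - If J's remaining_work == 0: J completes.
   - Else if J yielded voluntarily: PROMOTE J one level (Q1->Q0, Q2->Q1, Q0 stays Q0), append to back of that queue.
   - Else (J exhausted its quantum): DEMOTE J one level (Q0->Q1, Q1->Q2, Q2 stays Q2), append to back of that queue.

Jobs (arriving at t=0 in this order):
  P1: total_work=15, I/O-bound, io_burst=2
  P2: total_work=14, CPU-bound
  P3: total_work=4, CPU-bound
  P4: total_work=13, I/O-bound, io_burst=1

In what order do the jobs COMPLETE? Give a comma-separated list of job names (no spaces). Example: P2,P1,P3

Answer: P1,P4,P3,P2

Derivation:
t=0-2: P1@Q0 runs 2, rem=13, I/O yield, promote→Q0. Q0=[P2,P3,P4,P1] Q1=[] Q2=[]
t=2-4: P2@Q0 runs 2, rem=12, quantum used, demote→Q1. Q0=[P3,P4,P1] Q1=[P2] Q2=[]
t=4-6: P3@Q0 runs 2, rem=2, quantum used, demote→Q1. Q0=[P4,P1] Q1=[P2,P3] Q2=[]
t=6-7: P4@Q0 runs 1, rem=12, I/O yield, promote→Q0. Q0=[P1,P4] Q1=[P2,P3] Q2=[]
t=7-9: P1@Q0 runs 2, rem=11, I/O yield, promote→Q0. Q0=[P4,P1] Q1=[P2,P3] Q2=[]
t=9-10: P4@Q0 runs 1, rem=11, I/O yield, promote→Q0. Q0=[P1,P4] Q1=[P2,P3] Q2=[]
t=10-12: P1@Q0 runs 2, rem=9, I/O yield, promote→Q0. Q0=[P4,P1] Q1=[P2,P3] Q2=[]
t=12-13: P4@Q0 runs 1, rem=10, I/O yield, promote→Q0. Q0=[P1,P4] Q1=[P2,P3] Q2=[]
t=13-15: P1@Q0 runs 2, rem=7, I/O yield, promote→Q0. Q0=[P4,P1] Q1=[P2,P3] Q2=[]
t=15-16: P4@Q0 runs 1, rem=9, I/O yield, promote→Q0. Q0=[P1,P4] Q1=[P2,P3] Q2=[]
t=16-18: P1@Q0 runs 2, rem=5, I/O yield, promote→Q0. Q0=[P4,P1] Q1=[P2,P3] Q2=[]
t=18-19: P4@Q0 runs 1, rem=8, I/O yield, promote→Q0. Q0=[P1,P4] Q1=[P2,P3] Q2=[]
t=19-21: P1@Q0 runs 2, rem=3, I/O yield, promote→Q0. Q0=[P4,P1] Q1=[P2,P3] Q2=[]
t=21-22: P4@Q0 runs 1, rem=7, I/O yield, promote→Q0. Q0=[P1,P4] Q1=[P2,P3] Q2=[]
t=22-24: P1@Q0 runs 2, rem=1, I/O yield, promote→Q0. Q0=[P4,P1] Q1=[P2,P3] Q2=[]
t=24-25: P4@Q0 runs 1, rem=6, I/O yield, promote→Q0. Q0=[P1,P4] Q1=[P2,P3] Q2=[]
t=25-26: P1@Q0 runs 1, rem=0, completes. Q0=[P4] Q1=[P2,P3] Q2=[]
t=26-27: P4@Q0 runs 1, rem=5, I/O yield, promote→Q0. Q0=[P4] Q1=[P2,P3] Q2=[]
t=27-28: P4@Q0 runs 1, rem=4, I/O yield, promote→Q0. Q0=[P4] Q1=[P2,P3] Q2=[]
t=28-29: P4@Q0 runs 1, rem=3, I/O yield, promote→Q0. Q0=[P4] Q1=[P2,P3] Q2=[]
t=29-30: P4@Q0 runs 1, rem=2, I/O yield, promote→Q0. Q0=[P4] Q1=[P2,P3] Q2=[]
t=30-31: P4@Q0 runs 1, rem=1, I/O yield, promote→Q0. Q0=[P4] Q1=[P2,P3] Q2=[]
t=31-32: P4@Q0 runs 1, rem=0, completes. Q0=[] Q1=[P2,P3] Q2=[]
t=32-36: P2@Q1 runs 4, rem=8, quantum used, demote→Q2. Q0=[] Q1=[P3] Q2=[P2]
t=36-38: P3@Q1 runs 2, rem=0, completes. Q0=[] Q1=[] Q2=[P2]
t=38-46: P2@Q2 runs 8, rem=0, completes. Q0=[] Q1=[] Q2=[]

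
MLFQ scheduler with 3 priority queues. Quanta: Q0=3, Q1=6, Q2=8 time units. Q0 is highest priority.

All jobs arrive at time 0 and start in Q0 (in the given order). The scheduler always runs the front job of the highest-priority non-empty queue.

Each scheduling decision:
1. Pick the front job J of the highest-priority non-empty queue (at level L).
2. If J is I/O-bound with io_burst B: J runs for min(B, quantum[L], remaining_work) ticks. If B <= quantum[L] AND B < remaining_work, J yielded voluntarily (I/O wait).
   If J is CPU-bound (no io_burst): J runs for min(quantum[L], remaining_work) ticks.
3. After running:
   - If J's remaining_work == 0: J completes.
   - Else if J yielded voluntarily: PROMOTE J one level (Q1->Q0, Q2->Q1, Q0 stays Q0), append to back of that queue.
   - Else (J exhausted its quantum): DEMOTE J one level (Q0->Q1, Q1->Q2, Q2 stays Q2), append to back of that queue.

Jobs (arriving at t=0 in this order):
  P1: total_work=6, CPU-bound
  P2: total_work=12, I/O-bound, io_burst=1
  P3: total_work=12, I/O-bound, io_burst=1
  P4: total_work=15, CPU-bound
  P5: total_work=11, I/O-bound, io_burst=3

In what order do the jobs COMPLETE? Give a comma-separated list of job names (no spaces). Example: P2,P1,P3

Answer: P5,P2,P3,P1,P4

Derivation:
t=0-3: P1@Q0 runs 3, rem=3, quantum used, demote→Q1. Q0=[P2,P3,P4,P5] Q1=[P1] Q2=[]
t=3-4: P2@Q0 runs 1, rem=11, I/O yield, promote→Q0. Q0=[P3,P4,P5,P2] Q1=[P1] Q2=[]
t=4-5: P3@Q0 runs 1, rem=11, I/O yield, promote→Q0. Q0=[P4,P5,P2,P3] Q1=[P1] Q2=[]
t=5-8: P4@Q0 runs 3, rem=12, quantum used, demote→Q1. Q0=[P5,P2,P3] Q1=[P1,P4] Q2=[]
t=8-11: P5@Q0 runs 3, rem=8, I/O yield, promote→Q0. Q0=[P2,P3,P5] Q1=[P1,P4] Q2=[]
t=11-12: P2@Q0 runs 1, rem=10, I/O yield, promote→Q0. Q0=[P3,P5,P2] Q1=[P1,P4] Q2=[]
t=12-13: P3@Q0 runs 1, rem=10, I/O yield, promote→Q0. Q0=[P5,P2,P3] Q1=[P1,P4] Q2=[]
t=13-16: P5@Q0 runs 3, rem=5, I/O yield, promote→Q0. Q0=[P2,P3,P5] Q1=[P1,P4] Q2=[]
t=16-17: P2@Q0 runs 1, rem=9, I/O yield, promote→Q0. Q0=[P3,P5,P2] Q1=[P1,P4] Q2=[]
t=17-18: P3@Q0 runs 1, rem=9, I/O yield, promote→Q0. Q0=[P5,P2,P3] Q1=[P1,P4] Q2=[]
t=18-21: P5@Q0 runs 3, rem=2, I/O yield, promote→Q0. Q0=[P2,P3,P5] Q1=[P1,P4] Q2=[]
t=21-22: P2@Q0 runs 1, rem=8, I/O yield, promote→Q0. Q0=[P3,P5,P2] Q1=[P1,P4] Q2=[]
t=22-23: P3@Q0 runs 1, rem=8, I/O yield, promote→Q0. Q0=[P5,P2,P3] Q1=[P1,P4] Q2=[]
t=23-25: P5@Q0 runs 2, rem=0, completes. Q0=[P2,P3] Q1=[P1,P4] Q2=[]
t=25-26: P2@Q0 runs 1, rem=7, I/O yield, promote→Q0. Q0=[P3,P2] Q1=[P1,P4] Q2=[]
t=26-27: P3@Q0 runs 1, rem=7, I/O yield, promote→Q0. Q0=[P2,P3] Q1=[P1,P4] Q2=[]
t=27-28: P2@Q0 runs 1, rem=6, I/O yield, promote→Q0. Q0=[P3,P2] Q1=[P1,P4] Q2=[]
t=28-29: P3@Q0 runs 1, rem=6, I/O yield, promote→Q0. Q0=[P2,P3] Q1=[P1,P4] Q2=[]
t=29-30: P2@Q0 runs 1, rem=5, I/O yield, promote→Q0. Q0=[P3,P2] Q1=[P1,P4] Q2=[]
t=30-31: P3@Q0 runs 1, rem=5, I/O yield, promote→Q0. Q0=[P2,P3] Q1=[P1,P4] Q2=[]
t=31-32: P2@Q0 runs 1, rem=4, I/O yield, promote→Q0. Q0=[P3,P2] Q1=[P1,P4] Q2=[]
t=32-33: P3@Q0 runs 1, rem=4, I/O yield, promote→Q0. Q0=[P2,P3] Q1=[P1,P4] Q2=[]
t=33-34: P2@Q0 runs 1, rem=3, I/O yield, promote→Q0. Q0=[P3,P2] Q1=[P1,P4] Q2=[]
t=34-35: P3@Q0 runs 1, rem=3, I/O yield, promote→Q0. Q0=[P2,P3] Q1=[P1,P4] Q2=[]
t=35-36: P2@Q0 runs 1, rem=2, I/O yield, promote→Q0. Q0=[P3,P2] Q1=[P1,P4] Q2=[]
t=36-37: P3@Q0 runs 1, rem=2, I/O yield, promote→Q0. Q0=[P2,P3] Q1=[P1,P4] Q2=[]
t=37-38: P2@Q0 runs 1, rem=1, I/O yield, promote→Q0. Q0=[P3,P2] Q1=[P1,P4] Q2=[]
t=38-39: P3@Q0 runs 1, rem=1, I/O yield, promote→Q0. Q0=[P2,P3] Q1=[P1,P4] Q2=[]
t=39-40: P2@Q0 runs 1, rem=0, completes. Q0=[P3] Q1=[P1,P4] Q2=[]
t=40-41: P3@Q0 runs 1, rem=0, completes. Q0=[] Q1=[P1,P4] Q2=[]
t=41-44: P1@Q1 runs 3, rem=0, completes. Q0=[] Q1=[P4] Q2=[]
t=44-50: P4@Q1 runs 6, rem=6, quantum used, demote→Q2. Q0=[] Q1=[] Q2=[P4]
t=50-56: P4@Q2 runs 6, rem=0, completes. Q0=[] Q1=[] Q2=[]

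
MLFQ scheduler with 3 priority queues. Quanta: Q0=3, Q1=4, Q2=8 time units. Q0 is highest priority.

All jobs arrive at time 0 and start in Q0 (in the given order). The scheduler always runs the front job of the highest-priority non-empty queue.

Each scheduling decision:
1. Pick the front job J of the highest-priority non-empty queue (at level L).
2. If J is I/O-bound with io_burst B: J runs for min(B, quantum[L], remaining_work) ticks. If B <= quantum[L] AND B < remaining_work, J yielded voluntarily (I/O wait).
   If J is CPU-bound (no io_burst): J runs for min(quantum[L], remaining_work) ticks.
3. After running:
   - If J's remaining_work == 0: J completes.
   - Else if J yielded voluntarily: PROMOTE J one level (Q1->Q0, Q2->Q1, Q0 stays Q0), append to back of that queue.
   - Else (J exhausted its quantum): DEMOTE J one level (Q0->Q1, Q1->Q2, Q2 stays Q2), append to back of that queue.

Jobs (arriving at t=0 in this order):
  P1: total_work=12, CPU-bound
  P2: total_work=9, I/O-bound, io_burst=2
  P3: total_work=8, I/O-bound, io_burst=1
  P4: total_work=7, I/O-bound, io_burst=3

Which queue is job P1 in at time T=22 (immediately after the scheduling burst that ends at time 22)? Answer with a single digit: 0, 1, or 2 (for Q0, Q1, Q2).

Answer: 1

Derivation:
t=0-3: P1@Q0 runs 3, rem=9, quantum used, demote→Q1. Q0=[P2,P3,P4] Q1=[P1] Q2=[]
t=3-5: P2@Q0 runs 2, rem=7, I/O yield, promote→Q0. Q0=[P3,P4,P2] Q1=[P1] Q2=[]
t=5-6: P3@Q0 runs 1, rem=7, I/O yield, promote→Q0. Q0=[P4,P2,P3] Q1=[P1] Q2=[]
t=6-9: P4@Q0 runs 3, rem=4, I/O yield, promote→Q0. Q0=[P2,P3,P4] Q1=[P1] Q2=[]
t=9-11: P2@Q0 runs 2, rem=5, I/O yield, promote→Q0. Q0=[P3,P4,P2] Q1=[P1] Q2=[]
t=11-12: P3@Q0 runs 1, rem=6, I/O yield, promote→Q0. Q0=[P4,P2,P3] Q1=[P1] Q2=[]
t=12-15: P4@Q0 runs 3, rem=1, I/O yield, promote→Q0. Q0=[P2,P3,P4] Q1=[P1] Q2=[]
t=15-17: P2@Q0 runs 2, rem=3, I/O yield, promote→Q0. Q0=[P3,P4,P2] Q1=[P1] Q2=[]
t=17-18: P3@Q0 runs 1, rem=5, I/O yield, promote→Q0. Q0=[P4,P2,P3] Q1=[P1] Q2=[]
t=18-19: P4@Q0 runs 1, rem=0, completes. Q0=[P2,P3] Q1=[P1] Q2=[]
t=19-21: P2@Q0 runs 2, rem=1, I/O yield, promote→Q0. Q0=[P3,P2] Q1=[P1] Q2=[]
t=21-22: P3@Q0 runs 1, rem=4, I/O yield, promote→Q0. Q0=[P2,P3] Q1=[P1] Q2=[]
t=22-23: P2@Q0 runs 1, rem=0, completes. Q0=[P3] Q1=[P1] Q2=[]
t=23-24: P3@Q0 runs 1, rem=3, I/O yield, promote→Q0. Q0=[P3] Q1=[P1] Q2=[]
t=24-25: P3@Q0 runs 1, rem=2, I/O yield, promote→Q0. Q0=[P3] Q1=[P1] Q2=[]
t=25-26: P3@Q0 runs 1, rem=1, I/O yield, promote→Q0. Q0=[P3] Q1=[P1] Q2=[]
t=26-27: P3@Q0 runs 1, rem=0, completes. Q0=[] Q1=[P1] Q2=[]
t=27-31: P1@Q1 runs 4, rem=5, quantum used, demote→Q2. Q0=[] Q1=[] Q2=[P1]
t=31-36: P1@Q2 runs 5, rem=0, completes. Q0=[] Q1=[] Q2=[]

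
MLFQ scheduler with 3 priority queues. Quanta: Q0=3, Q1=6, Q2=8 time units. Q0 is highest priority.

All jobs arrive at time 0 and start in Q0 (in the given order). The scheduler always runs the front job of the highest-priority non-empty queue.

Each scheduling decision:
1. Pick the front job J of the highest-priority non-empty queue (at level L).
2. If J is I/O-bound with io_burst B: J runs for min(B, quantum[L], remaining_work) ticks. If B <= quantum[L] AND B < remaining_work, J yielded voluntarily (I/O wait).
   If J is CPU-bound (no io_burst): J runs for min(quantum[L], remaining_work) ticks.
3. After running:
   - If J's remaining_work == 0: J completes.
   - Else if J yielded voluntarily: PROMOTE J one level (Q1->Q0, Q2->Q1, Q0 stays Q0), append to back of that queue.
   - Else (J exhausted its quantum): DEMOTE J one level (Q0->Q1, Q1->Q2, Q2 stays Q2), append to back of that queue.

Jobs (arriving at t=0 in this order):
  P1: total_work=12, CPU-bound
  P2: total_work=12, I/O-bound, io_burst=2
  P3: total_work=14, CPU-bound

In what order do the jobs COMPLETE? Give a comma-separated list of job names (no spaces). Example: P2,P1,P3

Answer: P2,P1,P3

Derivation:
t=0-3: P1@Q0 runs 3, rem=9, quantum used, demote→Q1. Q0=[P2,P3] Q1=[P1] Q2=[]
t=3-5: P2@Q0 runs 2, rem=10, I/O yield, promote→Q0. Q0=[P3,P2] Q1=[P1] Q2=[]
t=5-8: P3@Q0 runs 3, rem=11, quantum used, demote→Q1. Q0=[P2] Q1=[P1,P3] Q2=[]
t=8-10: P2@Q0 runs 2, rem=8, I/O yield, promote→Q0. Q0=[P2] Q1=[P1,P3] Q2=[]
t=10-12: P2@Q0 runs 2, rem=6, I/O yield, promote→Q0. Q0=[P2] Q1=[P1,P3] Q2=[]
t=12-14: P2@Q0 runs 2, rem=4, I/O yield, promote→Q0. Q0=[P2] Q1=[P1,P3] Q2=[]
t=14-16: P2@Q0 runs 2, rem=2, I/O yield, promote→Q0. Q0=[P2] Q1=[P1,P3] Q2=[]
t=16-18: P2@Q0 runs 2, rem=0, completes. Q0=[] Q1=[P1,P3] Q2=[]
t=18-24: P1@Q1 runs 6, rem=3, quantum used, demote→Q2. Q0=[] Q1=[P3] Q2=[P1]
t=24-30: P3@Q1 runs 6, rem=5, quantum used, demote→Q2. Q0=[] Q1=[] Q2=[P1,P3]
t=30-33: P1@Q2 runs 3, rem=0, completes. Q0=[] Q1=[] Q2=[P3]
t=33-38: P3@Q2 runs 5, rem=0, completes. Q0=[] Q1=[] Q2=[]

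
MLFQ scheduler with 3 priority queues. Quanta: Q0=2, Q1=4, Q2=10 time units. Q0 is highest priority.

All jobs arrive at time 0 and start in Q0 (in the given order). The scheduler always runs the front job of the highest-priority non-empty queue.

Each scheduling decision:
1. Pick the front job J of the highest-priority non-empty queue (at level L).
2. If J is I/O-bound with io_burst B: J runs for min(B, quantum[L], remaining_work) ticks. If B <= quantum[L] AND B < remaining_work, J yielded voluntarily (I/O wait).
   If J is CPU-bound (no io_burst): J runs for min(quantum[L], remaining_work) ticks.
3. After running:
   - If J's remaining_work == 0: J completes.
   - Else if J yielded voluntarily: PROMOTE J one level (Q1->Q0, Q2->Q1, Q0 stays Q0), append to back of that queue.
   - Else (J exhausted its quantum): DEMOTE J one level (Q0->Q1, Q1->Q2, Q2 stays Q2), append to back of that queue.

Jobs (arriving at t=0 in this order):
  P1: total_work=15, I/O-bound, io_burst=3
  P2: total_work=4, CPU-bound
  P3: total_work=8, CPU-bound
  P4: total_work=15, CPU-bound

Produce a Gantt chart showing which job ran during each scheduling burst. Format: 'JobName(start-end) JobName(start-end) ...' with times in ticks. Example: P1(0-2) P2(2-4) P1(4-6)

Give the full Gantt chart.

Answer: P1(0-2) P2(2-4) P3(4-6) P4(6-8) P1(8-11) P1(11-13) P2(13-15) P3(15-19) P4(19-23) P1(23-26) P1(26-28) P1(28-31) P3(31-33) P4(33-42)

Derivation:
t=0-2: P1@Q0 runs 2, rem=13, quantum used, demote→Q1. Q0=[P2,P3,P4] Q1=[P1] Q2=[]
t=2-4: P2@Q0 runs 2, rem=2, quantum used, demote→Q1. Q0=[P3,P4] Q1=[P1,P2] Q2=[]
t=4-6: P3@Q0 runs 2, rem=6, quantum used, demote→Q1. Q0=[P4] Q1=[P1,P2,P3] Q2=[]
t=6-8: P4@Q0 runs 2, rem=13, quantum used, demote→Q1. Q0=[] Q1=[P1,P2,P3,P4] Q2=[]
t=8-11: P1@Q1 runs 3, rem=10, I/O yield, promote→Q0. Q0=[P1] Q1=[P2,P3,P4] Q2=[]
t=11-13: P1@Q0 runs 2, rem=8, quantum used, demote→Q1. Q0=[] Q1=[P2,P3,P4,P1] Q2=[]
t=13-15: P2@Q1 runs 2, rem=0, completes. Q0=[] Q1=[P3,P4,P1] Q2=[]
t=15-19: P3@Q1 runs 4, rem=2, quantum used, demote→Q2. Q0=[] Q1=[P4,P1] Q2=[P3]
t=19-23: P4@Q1 runs 4, rem=9, quantum used, demote→Q2. Q0=[] Q1=[P1] Q2=[P3,P4]
t=23-26: P1@Q1 runs 3, rem=5, I/O yield, promote→Q0. Q0=[P1] Q1=[] Q2=[P3,P4]
t=26-28: P1@Q0 runs 2, rem=3, quantum used, demote→Q1. Q0=[] Q1=[P1] Q2=[P3,P4]
t=28-31: P1@Q1 runs 3, rem=0, completes. Q0=[] Q1=[] Q2=[P3,P4]
t=31-33: P3@Q2 runs 2, rem=0, completes. Q0=[] Q1=[] Q2=[P4]
t=33-42: P4@Q2 runs 9, rem=0, completes. Q0=[] Q1=[] Q2=[]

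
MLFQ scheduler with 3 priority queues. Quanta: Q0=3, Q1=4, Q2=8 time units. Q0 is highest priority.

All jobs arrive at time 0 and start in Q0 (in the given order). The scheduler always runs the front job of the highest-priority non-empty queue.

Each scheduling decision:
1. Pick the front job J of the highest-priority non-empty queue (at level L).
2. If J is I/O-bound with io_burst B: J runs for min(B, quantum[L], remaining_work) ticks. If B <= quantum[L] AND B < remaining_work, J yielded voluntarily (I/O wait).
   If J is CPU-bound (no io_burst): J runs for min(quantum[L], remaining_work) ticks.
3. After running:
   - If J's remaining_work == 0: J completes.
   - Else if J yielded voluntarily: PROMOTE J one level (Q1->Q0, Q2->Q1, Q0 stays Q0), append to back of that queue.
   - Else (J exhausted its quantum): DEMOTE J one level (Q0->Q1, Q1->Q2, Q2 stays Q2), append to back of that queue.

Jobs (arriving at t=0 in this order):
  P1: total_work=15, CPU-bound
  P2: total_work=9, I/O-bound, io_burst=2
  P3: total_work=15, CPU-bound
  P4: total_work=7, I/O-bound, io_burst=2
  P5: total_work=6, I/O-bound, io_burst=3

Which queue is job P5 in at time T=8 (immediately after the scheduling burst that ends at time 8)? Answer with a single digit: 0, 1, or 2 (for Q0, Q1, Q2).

t=0-3: P1@Q0 runs 3, rem=12, quantum used, demote→Q1. Q0=[P2,P3,P4,P5] Q1=[P1] Q2=[]
t=3-5: P2@Q0 runs 2, rem=7, I/O yield, promote→Q0. Q0=[P3,P4,P5,P2] Q1=[P1] Q2=[]
t=5-8: P3@Q0 runs 3, rem=12, quantum used, demote→Q1. Q0=[P4,P5,P2] Q1=[P1,P3] Q2=[]
t=8-10: P4@Q0 runs 2, rem=5, I/O yield, promote→Q0. Q0=[P5,P2,P4] Q1=[P1,P3] Q2=[]
t=10-13: P5@Q0 runs 3, rem=3, I/O yield, promote→Q0. Q0=[P2,P4,P5] Q1=[P1,P3] Q2=[]
t=13-15: P2@Q0 runs 2, rem=5, I/O yield, promote→Q0. Q0=[P4,P5,P2] Q1=[P1,P3] Q2=[]
t=15-17: P4@Q0 runs 2, rem=3, I/O yield, promote→Q0. Q0=[P5,P2,P4] Q1=[P1,P3] Q2=[]
t=17-20: P5@Q0 runs 3, rem=0, completes. Q0=[P2,P4] Q1=[P1,P3] Q2=[]
t=20-22: P2@Q0 runs 2, rem=3, I/O yield, promote→Q0. Q0=[P4,P2] Q1=[P1,P3] Q2=[]
t=22-24: P4@Q0 runs 2, rem=1, I/O yield, promote→Q0. Q0=[P2,P4] Q1=[P1,P3] Q2=[]
t=24-26: P2@Q0 runs 2, rem=1, I/O yield, promote→Q0. Q0=[P4,P2] Q1=[P1,P3] Q2=[]
t=26-27: P4@Q0 runs 1, rem=0, completes. Q0=[P2] Q1=[P1,P3] Q2=[]
t=27-28: P2@Q0 runs 1, rem=0, completes. Q0=[] Q1=[P1,P3] Q2=[]
t=28-32: P1@Q1 runs 4, rem=8, quantum used, demote→Q2. Q0=[] Q1=[P3] Q2=[P1]
t=32-36: P3@Q1 runs 4, rem=8, quantum used, demote→Q2. Q0=[] Q1=[] Q2=[P1,P3]
t=36-44: P1@Q2 runs 8, rem=0, completes. Q0=[] Q1=[] Q2=[P3]
t=44-52: P3@Q2 runs 8, rem=0, completes. Q0=[] Q1=[] Q2=[]

Answer: 0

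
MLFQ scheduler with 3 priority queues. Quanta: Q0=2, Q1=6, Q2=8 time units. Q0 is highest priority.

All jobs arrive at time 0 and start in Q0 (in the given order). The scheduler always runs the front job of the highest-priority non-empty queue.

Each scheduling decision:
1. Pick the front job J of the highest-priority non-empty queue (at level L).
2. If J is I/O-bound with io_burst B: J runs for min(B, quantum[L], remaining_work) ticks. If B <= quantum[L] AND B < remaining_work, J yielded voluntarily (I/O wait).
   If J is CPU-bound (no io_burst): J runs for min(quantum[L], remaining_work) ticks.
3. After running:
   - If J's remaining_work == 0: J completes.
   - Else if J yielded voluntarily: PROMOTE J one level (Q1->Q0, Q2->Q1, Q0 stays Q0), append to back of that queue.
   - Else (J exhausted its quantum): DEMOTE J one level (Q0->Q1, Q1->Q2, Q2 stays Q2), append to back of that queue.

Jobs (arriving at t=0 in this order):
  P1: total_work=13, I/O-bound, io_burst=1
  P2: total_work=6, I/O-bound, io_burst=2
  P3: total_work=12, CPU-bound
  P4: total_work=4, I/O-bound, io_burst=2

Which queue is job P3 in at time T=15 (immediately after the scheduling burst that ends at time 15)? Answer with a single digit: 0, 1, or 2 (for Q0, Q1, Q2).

Answer: 1

Derivation:
t=0-1: P1@Q0 runs 1, rem=12, I/O yield, promote→Q0. Q0=[P2,P3,P4,P1] Q1=[] Q2=[]
t=1-3: P2@Q0 runs 2, rem=4, I/O yield, promote→Q0. Q0=[P3,P4,P1,P2] Q1=[] Q2=[]
t=3-5: P3@Q0 runs 2, rem=10, quantum used, demote→Q1. Q0=[P4,P1,P2] Q1=[P3] Q2=[]
t=5-7: P4@Q0 runs 2, rem=2, I/O yield, promote→Q0. Q0=[P1,P2,P4] Q1=[P3] Q2=[]
t=7-8: P1@Q0 runs 1, rem=11, I/O yield, promote→Q0. Q0=[P2,P4,P1] Q1=[P3] Q2=[]
t=8-10: P2@Q0 runs 2, rem=2, I/O yield, promote→Q0. Q0=[P4,P1,P2] Q1=[P3] Q2=[]
t=10-12: P4@Q0 runs 2, rem=0, completes. Q0=[P1,P2] Q1=[P3] Q2=[]
t=12-13: P1@Q0 runs 1, rem=10, I/O yield, promote→Q0. Q0=[P2,P1] Q1=[P3] Q2=[]
t=13-15: P2@Q0 runs 2, rem=0, completes. Q0=[P1] Q1=[P3] Q2=[]
t=15-16: P1@Q0 runs 1, rem=9, I/O yield, promote→Q0. Q0=[P1] Q1=[P3] Q2=[]
t=16-17: P1@Q0 runs 1, rem=8, I/O yield, promote→Q0. Q0=[P1] Q1=[P3] Q2=[]
t=17-18: P1@Q0 runs 1, rem=7, I/O yield, promote→Q0. Q0=[P1] Q1=[P3] Q2=[]
t=18-19: P1@Q0 runs 1, rem=6, I/O yield, promote→Q0. Q0=[P1] Q1=[P3] Q2=[]
t=19-20: P1@Q0 runs 1, rem=5, I/O yield, promote→Q0. Q0=[P1] Q1=[P3] Q2=[]
t=20-21: P1@Q0 runs 1, rem=4, I/O yield, promote→Q0. Q0=[P1] Q1=[P3] Q2=[]
t=21-22: P1@Q0 runs 1, rem=3, I/O yield, promote→Q0. Q0=[P1] Q1=[P3] Q2=[]
t=22-23: P1@Q0 runs 1, rem=2, I/O yield, promote→Q0. Q0=[P1] Q1=[P3] Q2=[]
t=23-24: P1@Q0 runs 1, rem=1, I/O yield, promote→Q0. Q0=[P1] Q1=[P3] Q2=[]
t=24-25: P1@Q0 runs 1, rem=0, completes. Q0=[] Q1=[P3] Q2=[]
t=25-31: P3@Q1 runs 6, rem=4, quantum used, demote→Q2. Q0=[] Q1=[] Q2=[P3]
t=31-35: P3@Q2 runs 4, rem=0, completes. Q0=[] Q1=[] Q2=[]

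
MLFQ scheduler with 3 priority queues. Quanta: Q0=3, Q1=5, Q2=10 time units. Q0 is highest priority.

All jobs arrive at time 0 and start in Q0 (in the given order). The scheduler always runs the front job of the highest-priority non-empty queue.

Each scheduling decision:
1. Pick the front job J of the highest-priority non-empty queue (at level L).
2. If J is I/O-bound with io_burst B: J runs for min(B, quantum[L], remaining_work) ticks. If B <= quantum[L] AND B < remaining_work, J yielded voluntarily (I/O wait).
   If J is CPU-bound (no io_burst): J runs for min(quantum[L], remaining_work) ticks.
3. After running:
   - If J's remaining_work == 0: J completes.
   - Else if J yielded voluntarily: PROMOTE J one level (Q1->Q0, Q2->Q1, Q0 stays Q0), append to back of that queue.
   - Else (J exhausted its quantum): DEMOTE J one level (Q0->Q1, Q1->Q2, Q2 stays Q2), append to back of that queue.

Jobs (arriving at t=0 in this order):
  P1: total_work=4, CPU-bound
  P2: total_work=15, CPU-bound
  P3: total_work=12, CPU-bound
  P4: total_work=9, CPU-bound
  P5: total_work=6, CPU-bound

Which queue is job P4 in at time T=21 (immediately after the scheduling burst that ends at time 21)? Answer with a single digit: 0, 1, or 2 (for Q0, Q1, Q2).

Answer: 1

Derivation:
t=0-3: P1@Q0 runs 3, rem=1, quantum used, demote→Q1. Q0=[P2,P3,P4,P5] Q1=[P1] Q2=[]
t=3-6: P2@Q0 runs 3, rem=12, quantum used, demote→Q1. Q0=[P3,P4,P5] Q1=[P1,P2] Q2=[]
t=6-9: P3@Q0 runs 3, rem=9, quantum used, demote→Q1. Q0=[P4,P5] Q1=[P1,P2,P3] Q2=[]
t=9-12: P4@Q0 runs 3, rem=6, quantum used, demote→Q1. Q0=[P5] Q1=[P1,P2,P3,P4] Q2=[]
t=12-15: P5@Q0 runs 3, rem=3, quantum used, demote→Q1. Q0=[] Q1=[P1,P2,P3,P4,P5] Q2=[]
t=15-16: P1@Q1 runs 1, rem=0, completes. Q0=[] Q1=[P2,P3,P4,P5] Q2=[]
t=16-21: P2@Q1 runs 5, rem=7, quantum used, demote→Q2. Q0=[] Q1=[P3,P4,P5] Q2=[P2]
t=21-26: P3@Q1 runs 5, rem=4, quantum used, demote→Q2. Q0=[] Q1=[P4,P5] Q2=[P2,P3]
t=26-31: P4@Q1 runs 5, rem=1, quantum used, demote→Q2. Q0=[] Q1=[P5] Q2=[P2,P3,P4]
t=31-34: P5@Q1 runs 3, rem=0, completes. Q0=[] Q1=[] Q2=[P2,P3,P4]
t=34-41: P2@Q2 runs 7, rem=0, completes. Q0=[] Q1=[] Q2=[P3,P4]
t=41-45: P3@Q2 runs 4, rem=0, completes. Q0=[] Q1=[] Q2=[P4]
t=45-46: P4@Q2 runs 1, rem=0, completes. Q0=[] Q1=[] Q2=[]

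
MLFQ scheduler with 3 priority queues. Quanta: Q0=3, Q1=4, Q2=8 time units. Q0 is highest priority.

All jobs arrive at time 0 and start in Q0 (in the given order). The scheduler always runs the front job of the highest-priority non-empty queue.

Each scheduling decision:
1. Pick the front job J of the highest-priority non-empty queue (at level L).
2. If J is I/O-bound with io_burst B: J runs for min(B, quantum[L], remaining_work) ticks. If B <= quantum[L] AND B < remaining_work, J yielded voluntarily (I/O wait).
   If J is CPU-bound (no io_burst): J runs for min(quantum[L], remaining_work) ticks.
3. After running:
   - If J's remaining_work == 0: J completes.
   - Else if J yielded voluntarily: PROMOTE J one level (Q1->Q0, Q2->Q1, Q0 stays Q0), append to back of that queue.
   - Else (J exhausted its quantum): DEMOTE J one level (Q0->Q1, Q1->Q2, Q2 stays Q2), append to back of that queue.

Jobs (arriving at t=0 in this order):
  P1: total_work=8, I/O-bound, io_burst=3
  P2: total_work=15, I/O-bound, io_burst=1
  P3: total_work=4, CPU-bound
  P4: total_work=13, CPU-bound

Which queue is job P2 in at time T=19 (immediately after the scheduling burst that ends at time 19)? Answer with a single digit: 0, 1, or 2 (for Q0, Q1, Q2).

t=0-3: P1@Q0 runs 3, rem=5, I/O yield, promote→Q0. Q0=[P2,P3,P4,P1] Q1=[] Q2=[]
t=3-4: P2@Q0 runs 1, rem=14, I/O yield, promote→Q0. Q0=[P3,P4,P1,P2] Q1=[] Q2=[]
t=4-7: P3@Q0 runs 3, rem=1, quantum used, demote→Q1. Q0=[P4,P1,P2] Q1=[P3] Q2=[]
t=7-10: P4@Q0 runs 3, rem=10, quantum used, demote→Q1. Q0=[P1,P2] Q1=[P3,P4] Q2=[]
t=10-13: P1@Q0 runs 3, rem=2, I/O yield, promote→Q0. Q0=[P2,P1] Q1=[P3,P4] Q2=[]
t=13-14: P2@Q0 runs 1, rem=13, I/O yield, promote→Q0. Q0=[P1,P2] Q1=[P3,P4] Q2=[]
t=14-16: P1@Q0 runs 2, rem=0, completes. Q0=[P2] Q1=[P3,P4] Q2=[]
t=16-17: P2@Q0 runs 1, rem=12, I/O yield, promote→Q0. Q0=[P2] Q1=[P3,P4] Q2=[]
t=17-18: P2@Q0 runs 1, rem=11, I/O yield, promote→Q0. Q0=[P2] Q1=[P3,P4] Q2=[]
t=18-19: P2@Q0 runs 1, rem=10, I/O yield, promote→Q0. Q0=[P2] Q1=[P3,P4] Q2=[]
t=19-20: P2@Q0 runs 1, rem=9, I/O yield, promote→Q0. Q0=[P2] Q1=[P3,P4] Q2=[]
t=20-21: P2@Q0 runs 1, rem=8, I/O yield, promote→Q0. Q0=[P2] Q1=[P3,P4] Q2=[]
t=21-22: P2@Q0 runs 1, rem=7, I/O yield, promote→Q0. Q0=[P2] Q1=[P3,P4] Q2=[]
t=22-23: P2@Q0 runs 1, rem=6, I/O yield, promote→Q0. Q0=[P2] Q1=[P3,P4] Q2=[]
t=23-24: P2@Q0 runs 1, rem=5, I/O yield, promote→Q0. Q0=[P2] Q1=[P3,P4] Q2=[]
t=24-25: P2@Q0 runs 1, rem=4, I/O yield, promote→Q0. Q0=[P2] Q1=[P3,P4] Q2=[]
t=25-26: P2@Q0 runs 1, rem=3, I/O yield, promote→Q0. Q0=[P2] Q1=[P3,P4] Q2=[]
t=26-27: P2@Q0 runs 1, rem=2, I/O yield, promote→Q0. Q0=[P2] Q1=[P3,P4] Q2=[]
t=27-28: P2@Q0 runs 1, rem=1, I/O yield, promote→Q0. Q0=[P2] Q1=[P3,P4] Q2=[]
t=28-29: P2@Q0 runs 1, rem=0, completes. Q0=[] Q1=[P3,P4] Q2=[]
t=29-30: P3@Q1 runs 1, rem=0, completes. Q0=[] Q1=[P4] Q2=[]
t=30-34: P4@Q1 runs 4, rem=6, quantum used, demote→Q2. Q0=[] Q1=[] Q2=[P4]
t=34-40: P4@Q2 runs 6, rem=0, completes. Q0=[] Q1=[] Q2=[]

Answer: 0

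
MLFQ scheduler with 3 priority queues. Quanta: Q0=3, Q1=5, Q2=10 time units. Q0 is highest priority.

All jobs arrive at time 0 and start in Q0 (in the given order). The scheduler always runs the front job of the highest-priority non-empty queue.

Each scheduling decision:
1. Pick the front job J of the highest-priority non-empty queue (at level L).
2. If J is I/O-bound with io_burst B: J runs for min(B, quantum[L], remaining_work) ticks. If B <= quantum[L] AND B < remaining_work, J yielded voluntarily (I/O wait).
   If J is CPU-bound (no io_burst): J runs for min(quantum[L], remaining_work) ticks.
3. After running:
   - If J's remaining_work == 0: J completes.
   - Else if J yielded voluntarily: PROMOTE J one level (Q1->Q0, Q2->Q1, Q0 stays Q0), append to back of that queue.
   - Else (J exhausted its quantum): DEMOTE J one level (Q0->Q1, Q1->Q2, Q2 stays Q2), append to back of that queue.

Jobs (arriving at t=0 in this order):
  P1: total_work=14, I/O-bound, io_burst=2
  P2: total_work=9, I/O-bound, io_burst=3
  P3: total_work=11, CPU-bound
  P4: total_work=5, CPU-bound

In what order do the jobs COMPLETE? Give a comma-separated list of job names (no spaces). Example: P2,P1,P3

Answer: P2,P1,P4,P3

Derivation:
t=0-2: P1@Q0 runs 2, rem=12, I/O yield, promote→Q0. Q0=[P2,P3,P4,P1] Q1=[] Q2=[]
t=2-5: P2@Q0 runs 3, rem=6, I/O yield, promote→Q0. Q0=[P3,P4,P1,P2] Q1=[] Q2=[]
t=5-8: P3@Q0 runs 3, rem=8, quantum used, demote→Q1. Q0=[P4,P1,P2] Q1=[P3] Q2=[]
t=8-11: P4@Q0 runs 3, rem=2, quantum used, demote→Q1. Q0=[P1,P2] Q1=[P3,P4] Q2=[]
t=11-13: P1@Q0 runs 2, rem=10, I/O yield, promote→Q0. Q0=[P2,P1] Q1=[P3,P4] Q2=[]
t=13-16: P2@Q0 runs 3, rem=3, I/O yield, promote→Q0. Q0=[P1,P2] Q1=[P3,P4] Q2=[]
t=16-18: P1@Q0 runs 2, rem=8, I/O yield, promote→Q0. Q0=[P2,P1] Q1=[P3,P4] Q2=[]
t=18-21: P2@Q0 runs 3, rem=0, completes. Q0=[P1] Q1=[P3,P4] Q2=[]
t=21-23: P1@Q0 runs 2, rem=6, I/O yield, promote→Q0. Q0=[P1] Q1=[P3,P4] Q2=[]
t=23-25: P1@Q0 runs 2, rem=4, I/O yield, promote→Q0. Q0=[P1] Q1=[P3,P4] Q2=[]
t=25-27: P1@Q0 runs 2, rem=2, I/O yield, promote→Q0. Q0=[P1] Q1=[P3,P4] Q2=[]
t=27-29: P1@Q0 runs 2, rem=0, completes. Q0=[] Q1=[P3,P4] Q2=[]
t=29-34: P3@Q1 runs 5, rem=3, quantum used, demote→Q2. Q0=[] Q1=[P4] Q2=[P3]
t=34-36: P4@Q1 runs 2, rem=0, completes. Q0=[] Q1=[] Q2=[P3]
t=36-39: P3@Q2 runs 3, rem=0, completes. Q0=[] Q1=[] Q2=[]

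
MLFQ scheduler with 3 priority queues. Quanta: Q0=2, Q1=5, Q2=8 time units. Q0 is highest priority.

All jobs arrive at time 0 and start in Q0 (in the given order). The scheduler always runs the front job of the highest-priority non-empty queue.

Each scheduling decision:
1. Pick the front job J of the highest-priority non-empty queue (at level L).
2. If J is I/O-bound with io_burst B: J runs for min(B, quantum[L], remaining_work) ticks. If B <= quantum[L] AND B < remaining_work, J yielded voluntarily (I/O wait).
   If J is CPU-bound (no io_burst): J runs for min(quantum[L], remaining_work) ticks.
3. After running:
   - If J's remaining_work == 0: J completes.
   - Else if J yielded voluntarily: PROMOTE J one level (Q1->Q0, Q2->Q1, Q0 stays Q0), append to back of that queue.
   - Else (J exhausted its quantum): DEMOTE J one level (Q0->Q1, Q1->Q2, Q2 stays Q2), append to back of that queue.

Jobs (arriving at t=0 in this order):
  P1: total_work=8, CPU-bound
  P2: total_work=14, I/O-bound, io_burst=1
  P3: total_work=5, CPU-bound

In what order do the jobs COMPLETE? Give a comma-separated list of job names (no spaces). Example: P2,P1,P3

t=0-2: P1@Q0 runs 2, rem=6, quantum used, demote→Q1. Q0=[P2,P3] Q1=[P1] Q2=[]
t=2-3: P2@Q0 runs 1, rem=13, I/O yield, promote→Q0. Q0=[P3,P2] Q1=[P1] Q2=[]
t=3-5: P3@Q0 runs 2, rem=3, quantum used, demote→Q1. Q0=[P2] Q1=[P1,P3] Q2=[]
t=5-6: P2@Q0 runs 1, rem=12, I/O yield, promote→Q0. Q0=[P2] Q1=[P1,P3] Q2=[]
t=6-7: P2@Q0 runs 1, rem=11, I/O yield, promote→Q0. Q0=[P2] Q1=[P1,P3] Q2=[]
t=7-8: P2@Q0 runs 1, rem=10, I/O yield, promote→Q0. Q0=[P2] Q1=[P1,P3] Q2=[]
t=8-9: P2@Q0 runs 1, rem=9, I/O yield, promote→Q0. Q0=[P2] Q1=[P1,P3] Q2=[]
t=9-10: P2@Q0 runs 1, rem=8, I/O yield, promote→Q0. Q0=[P2] Q1=[P1,P3] Q2=[]
t=10-11: P2@Q0 runs 1, rem=7, I/O yield, promote→Q0. Q0=[P2] Q1=[P1,P3] Q2=[]
t=11-12: P2@Q0 runs 1, rem=6, I/O yield, promote→Q0. Q0=[P2] Q1=[P1,P3] Q2=[]
t=12-13: P2@Q0 runs 1, rem=5, I/O yield, promote→Q0. Q0=[P2] Q1=[P1,P3] Q2=[]
t=13-14: P2@Q0 runs 1, rem=4, I/O yield, promote→Q0. Q0=[P2] Q1=[P1,P3] Q2=[]
t=14-15: P2@Q0 runs 1, rem=3, I/O yield, promote→Q0. Q0=[P2] Q1=[P1,P3] Q2=[]
t=15-16: P2@Q0 runs 1, rem=2, I/O yield, promote→Q0. Q0=[P2] Q1=[P1,P3] Q2=[]
t=16-17: P2@Q0 runs 1, rem=1, I/O yield, promote→Q0. Q0=[P2] Q1=[P1,P3] Q2=[]
t=17-18: P2@Q0 runs 1, rem=0, completes. Q0=[] Q1=[P1,P3] Q2=[]
t=18-23: P1@Q1 runs 5, rem=1, quantum used, demote→Q2. Q0=[] Q1=[P3] Q2=[P1]
t=23-26: P3@Q1 runs 3, rem=0, completes. Q0=[] Q1=[] Q2=[P1]
t=26-27: P1@Q2 runs 1, rem=0, completes. Q0=[] Q1=[] Q2=[]

Answer: P2,P3,P1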